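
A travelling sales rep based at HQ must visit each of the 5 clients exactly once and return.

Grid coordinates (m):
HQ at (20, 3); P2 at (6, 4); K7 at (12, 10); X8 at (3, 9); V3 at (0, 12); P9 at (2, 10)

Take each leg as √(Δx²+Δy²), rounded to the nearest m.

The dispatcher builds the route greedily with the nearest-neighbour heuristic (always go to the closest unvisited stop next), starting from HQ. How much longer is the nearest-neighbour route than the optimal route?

HQ: K7=11, P2=14, X8=18, P9=19, V3=22 ⇒ K7
K7: P2=8, X8=9, P9=10, V3=12 ⇒ P2
P2: X8=6, P9=7, V3=10 ⇒ X8
X8: P9=1, V3=4 ⇒ P9
P9: V3=3 ⇒ V3
NN route HQ → K7 → P2 → X8 → P9 → V3 → HQ costs 51.
Optimal: HQ → P2 → X8 → P9 → V3 → K7 → HQ costs 47 (by enumerating all 60 distinct tours).
Excess = 51 − 47 = 4.

Excess over optimum: 4 m.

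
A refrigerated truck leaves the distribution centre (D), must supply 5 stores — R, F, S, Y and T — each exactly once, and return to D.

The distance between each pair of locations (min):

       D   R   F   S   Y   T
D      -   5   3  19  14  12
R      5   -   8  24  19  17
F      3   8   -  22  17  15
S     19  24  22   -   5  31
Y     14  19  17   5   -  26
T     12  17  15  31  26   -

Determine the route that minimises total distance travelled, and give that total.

Minimum total distance: 78 min.

D→R→F→S→Y→T→D: 5+8+22+5+26+12 = 78
D→R→F→S→T→Y→D: 5+8+22+31+26+14 = 106
D→R→F→Y→S→T→D: 5+8+17+5+31+12 = 78
D→R→F→Y→T→S→D: 5+8+17+26+31+19 = 106
D→R→F→T→S→Y→D: 5+8+15+31+5+14 = 78
D→R→F→T→Y→S→D: 5+8+15+26+5+19 = 78
D→R→S→F→Y→T→D: 5+24+22+17+26+12 = 106
D→R→S→F→T→Y→D: 5+24+22+15+26+14 = 106
D→R→S→Y→F→T→D: 5+24+5+17+15+12 = 78
D→R→S→Y→T→F→D: 5+24+5+26+15+3 = 78
D→R→S→T→F→Y→D: 5+24+31+15+17+14 = 106
D→R→S→T→Y→F→D: 5+24+31+26+17+3 = 106
D→R→Y→F→S→T→D: 5+19+17+22+31+12 = 106
D→R→Y→F→T→S→D: 5+19+17+15+31+19 = 106
… (46 more)
The minimum is 78.
One optimal route: D → R → F → S → Y → T → D (or its reverse).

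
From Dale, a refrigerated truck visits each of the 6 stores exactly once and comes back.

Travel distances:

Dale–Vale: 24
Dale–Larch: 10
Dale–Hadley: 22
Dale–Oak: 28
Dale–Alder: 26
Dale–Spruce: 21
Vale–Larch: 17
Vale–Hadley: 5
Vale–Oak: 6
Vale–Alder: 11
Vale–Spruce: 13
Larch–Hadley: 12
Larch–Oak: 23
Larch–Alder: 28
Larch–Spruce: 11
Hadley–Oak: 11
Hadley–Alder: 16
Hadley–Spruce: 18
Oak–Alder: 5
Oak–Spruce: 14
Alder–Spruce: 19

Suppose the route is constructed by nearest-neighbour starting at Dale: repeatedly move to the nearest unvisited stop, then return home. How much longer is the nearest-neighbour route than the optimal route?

From Dale: Larch=10, Spruce=21, Hadley=22, Vale=24, Alder=26, Oak=28 → choose Larch (10).
From Larch: Spruce=11, Hadley=12, Vale=17, Oak=23, Alder=28 → choose Spruce (11).
From Spruce: Vale=13, Oak=14, Hadley=18, Alder=19 → choose Vale (13).
From Vale: Hadley=5, Oak=6, Alder=11 → choose Hadley (5).
From Hadley: Oak=11, Alder=16 → choose Oak (11).
From Oak: Alder=5 → choose Alder (5).
NN route Dale → Larch → Spruce → Vale → Hadley → Oak → Alder → Dale costs 81.
Optimal: Dale → Larch → Hadley → Vale → Oak → Alder → Spruce → Dale costs 78 (by enumerating all 360 distinct tours).
Excess = 81 − 78 = 3.

3 longer than the optimal tour.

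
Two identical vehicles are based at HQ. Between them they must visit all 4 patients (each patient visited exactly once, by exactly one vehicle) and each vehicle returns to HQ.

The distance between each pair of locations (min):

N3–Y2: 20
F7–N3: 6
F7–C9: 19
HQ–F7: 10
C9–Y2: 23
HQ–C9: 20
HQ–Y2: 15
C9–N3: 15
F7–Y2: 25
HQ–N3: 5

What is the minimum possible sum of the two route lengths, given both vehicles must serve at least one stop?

Try each way of splitting the stops between the two vehicles (each non-empty) and, for each split, find the best tour for each vehicle:
  {F7} + {C9, N3, Y2}: 20 + 58 = 78
  {C9} + {F7, N3, Y2}: 40 + 51 = 91
  {F7, C9} + {N3, Y2}: 49 + 40 = 89
  {N3} + {F7, C9, Y2}: 10 + 67 = 77
  {F7, N3} + {C9, Y2}: 21 + 58 = 79
  {C9, N3} + {F7, Y2}: 40 + 50 = 90
  … (7 splits in total)
Best: vehicle 1 HQ → N3 → HQ = 10; vehicle 2 HQ → F7 → C9 → Y2 → HQ = 67; combined 77.

77 min — the smallest possible combined total.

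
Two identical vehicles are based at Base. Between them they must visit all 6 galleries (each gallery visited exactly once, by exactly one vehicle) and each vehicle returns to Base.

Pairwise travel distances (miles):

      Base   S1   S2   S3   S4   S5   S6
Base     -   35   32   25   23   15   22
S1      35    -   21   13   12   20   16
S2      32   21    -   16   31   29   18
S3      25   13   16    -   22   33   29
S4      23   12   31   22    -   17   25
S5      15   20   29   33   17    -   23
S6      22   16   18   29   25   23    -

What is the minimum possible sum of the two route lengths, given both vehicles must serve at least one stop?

Check every non-empty split of the stops between the two vehicles; for each half take its own optimal tour:
  {S1} + {S2, S3, S4, S5, S6}: 70 + 110 = 180
  {S2} + {S1, S3, S4, S5, S6}: 64 + 105 = 169
  {S1, S2} + {S3, S4, S5, S6}: 88 + 105 = 193
  {S3} + {S1, S2, S4, S5, S6}: 50 + 105 = 155
  {S1, S3} + {S2, S4, S5, S6}: 73 + 103 = 176
  {S2, S3} + {S1, S4, S5, S6}: 73 + 82 = 155
  … (31 splits in total)
  {S5} + {S1, S2, S3, S4, S6}: 30 + 104 = 134  ← best
Best: vehicle 1 Base → S5 → Base = 30; vehicle 2 Base → S4 → S1 → S3 → S2 → S6 → Base = 104; combined 134.

134 miles — the smallest possible combined total.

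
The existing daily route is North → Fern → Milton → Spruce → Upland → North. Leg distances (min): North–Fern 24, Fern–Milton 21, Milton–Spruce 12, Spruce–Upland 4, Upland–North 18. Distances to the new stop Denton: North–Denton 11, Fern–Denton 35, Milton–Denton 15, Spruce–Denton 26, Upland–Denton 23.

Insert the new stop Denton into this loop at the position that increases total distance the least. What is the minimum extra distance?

Insertion cost between consecutive stops i–j is d(i,Denton) + d(Denton,j) − d(i,j):
  between North and Fern: 11 + 35 − 24 = 22
  between Fern and Milton: 35 + 15 − 21 = 29
  between Milton and Spruce: 15 + 26 − 12 = 29
  between Spruce and Upland: 26 + 23 − 4 = 45
  between Upland and North: 23 + 11 − 18 = 16
Cheapest insertion is between Upland and North, adding 16.
New total = 79 + 16 = 95.

Adding 16 min by placing Denton on the Upland–North leg.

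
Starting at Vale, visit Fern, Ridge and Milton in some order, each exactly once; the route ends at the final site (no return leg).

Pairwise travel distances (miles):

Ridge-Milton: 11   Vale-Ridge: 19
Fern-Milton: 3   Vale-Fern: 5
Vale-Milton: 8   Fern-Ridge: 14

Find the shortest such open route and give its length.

Minimum one-way distance = 19 miles.

There are 3! = 6 possible orderings.
Vale → Fern → Ridge → Milton: 5+14+11 = 30
Vale → Fern → Milton → Ridge: 5+3+11 = 19
Vale → Ridge → Fern → Milton: 19+14+3 = 36
Vale → Ridge → Milton → Fern: 19+11+3 = 33
Vale → Milton → Fern → Ridge: 8+3+14 = 25
Vale → Milton → Ridge → Fern: 8+11+14 = 33
The minimum is 19.
One shortest path: Vale → Fern → Milton → Ridge.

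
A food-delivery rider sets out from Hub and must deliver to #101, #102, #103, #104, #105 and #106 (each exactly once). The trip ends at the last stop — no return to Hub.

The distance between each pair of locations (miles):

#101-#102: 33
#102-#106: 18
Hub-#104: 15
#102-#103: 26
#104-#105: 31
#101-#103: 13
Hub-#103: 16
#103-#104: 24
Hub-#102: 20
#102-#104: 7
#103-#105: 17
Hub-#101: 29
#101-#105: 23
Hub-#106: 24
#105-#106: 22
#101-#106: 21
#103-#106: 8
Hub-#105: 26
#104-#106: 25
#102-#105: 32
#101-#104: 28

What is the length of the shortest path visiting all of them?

Shortest open route: 84 miles.

There are 6! = 720 possible orderings.
Hub→#101→#102→#103→#104→#105→#106: 29+33+26+24+31+22 = 165
Hub→#101→#102→#103→#104→#106→#105: 29+33+26+24+25+22 = 159
Hub→#101→#102→#103→#105→#104→#106: 29+33+26+17+31+25 = 161
Hub→#101→#102→#103→#105→#106→#104: 29+33+26+17+22+25 = 152
Hub→#101→#102→#103→#106→#104→#105: 29+33+26+8+25+31 = 152
Hub→#101→#102→#103→#106→#105→#104: 29+33+26+8+22+31 = 149
Hub→#101→#102→#104→#103→#105→#106: 29+33+7+24+17+22 = 132
Hub→#101→#102→#104→#103→#106→#105: 29+33+7+24+8+22 = 123
… (712 more)
Hub→#104→#102→#106→#103→#101→#105: 15+7+18+8+13+23 = 84  ← best
The minimum is 84.
One shortest path: Hub → #104 → #102 → #106 → #103 → #101 → #105.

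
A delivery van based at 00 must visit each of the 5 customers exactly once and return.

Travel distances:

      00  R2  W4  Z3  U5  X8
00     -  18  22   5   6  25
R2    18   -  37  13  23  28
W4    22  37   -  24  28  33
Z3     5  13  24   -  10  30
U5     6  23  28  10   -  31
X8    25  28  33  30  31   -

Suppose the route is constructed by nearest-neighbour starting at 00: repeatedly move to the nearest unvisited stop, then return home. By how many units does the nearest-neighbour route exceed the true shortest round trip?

00: Z3=5, U5=6, R2=18, W4=22, X8=25 ⇒ Z3
Z3: U5=10, R2=13, W4=24, X8=30 ⇒ U5
U5: R2=23, W4=28, X8=31 ⇒ R2
R2: X8=28, W4=37 ⇒ X8
X8: W4=33 ⇒ W4
NN route 00 → Z3 → U5 → R2 → X8 → W4 → 00 costs 121.
Optimal: 00 → W4 → X8 → R2 → Z3 → U5 → 00 costs 112 (by enumerating all 60 distinct tours).
Excess = 121 − 112 = 9.

9 longer than the optimal tour.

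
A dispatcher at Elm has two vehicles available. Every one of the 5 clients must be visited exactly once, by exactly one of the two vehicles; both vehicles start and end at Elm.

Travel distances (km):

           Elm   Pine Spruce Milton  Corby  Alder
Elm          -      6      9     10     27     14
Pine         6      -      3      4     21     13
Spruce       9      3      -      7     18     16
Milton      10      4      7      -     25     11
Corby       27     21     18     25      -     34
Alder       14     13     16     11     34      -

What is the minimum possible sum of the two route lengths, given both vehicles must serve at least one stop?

Minimum combined distance: 89 km.

Check every non-empty split of the stops between the two vehicles; for each half take its own optimal tour:
  {Pine} + {Spruce, Milton, Corby, Alder}: 12 + 77 = 89
  {Spruce} + {Pine, Milton, Corby, Alder}: 18 + 77 = 95
  {Pine, Spruce} + {Milton, Corby, Alder}: 18 + 77 = 95
  {Milton} + {Pine, Spruce, Corby, Alder}: 20 + 75 = 95
  {Pine, Milton} + {Spruce, Corby, Alder}: 20 + 75 = 95
  {Spruce, Milton} + {Pine, Corby, Alder}: 26 + 75 = 101
  … (15 splits in total)
Best: vehicle 1 Elm → Pine → Elm = 12; vehicle 2 Elm → Spruce → Corby → Milton → Alder → Elm = 77; combined 89.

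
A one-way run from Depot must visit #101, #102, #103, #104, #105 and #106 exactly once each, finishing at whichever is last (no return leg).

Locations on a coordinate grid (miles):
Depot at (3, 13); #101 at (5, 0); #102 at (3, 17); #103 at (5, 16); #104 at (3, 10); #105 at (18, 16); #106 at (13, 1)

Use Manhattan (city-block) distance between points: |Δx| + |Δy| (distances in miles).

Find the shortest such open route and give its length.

There are 6! = 720 possible orderings.
Depot→#101→#102→#103→#104→#105→#106: 15+19+3+8+21+20 = 86
Depot→#101→#102→#103→#104→#106→#105: 15+19+3+8+19+20 = 84
Depot→#101→#102→#103→#105→#104→#106: 15+19+3+13+21+19 = 90
Depot→#101→#102→#103→#105→#106→#104: 15+19+3+13+20+19 = 89
Depot→#101→#102→#103→#106→#104→#105: 15+19+3+23+19+21 = 100
Depot→#101→#102→#103→#106→#105→#104: 15+19+3+23+20+21 = 101
Depot→#101→#102→#104→#103→#105→#106: 15+19+7+8+13+20 = 82
Depot→#101→#102→#104→#103→#106→#105: 15+19+7+8+23+20 = 92
… (712 more)
Depot→#104→#102→#103→#105→#106→#101: 3+7+3+13+20+9 = 55  ← best
The minimum is 55.
One shortest path: Depot → #104 → #102 → #103 → #105 → #106 → #101.

Minimum one-way distance = 55 miles.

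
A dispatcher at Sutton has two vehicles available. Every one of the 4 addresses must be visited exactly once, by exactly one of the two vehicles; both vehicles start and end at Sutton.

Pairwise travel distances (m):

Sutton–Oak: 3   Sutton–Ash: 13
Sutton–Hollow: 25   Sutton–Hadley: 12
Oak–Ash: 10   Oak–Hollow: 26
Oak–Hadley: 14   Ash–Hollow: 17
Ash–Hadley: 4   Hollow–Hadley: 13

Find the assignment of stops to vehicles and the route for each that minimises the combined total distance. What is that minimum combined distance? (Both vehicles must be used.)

Minimum combined distance: 61 m.

Check every non-empty split of the stops between the two vehicles; for each half take its own optimal tour:
  {Oak} + {Ash, Hollow, Hadley}: 6 + 55 = 61
  {Ash} + {Oak, Hollow, Hadley}: 26 + 54 = 80
  {Oak, Ash} + {Hollow, Hadley}: 26 + 50 = 76
  {Hollow} + {Oak, Ash, Hadley}: 50 + 29 = 79
  {Oak, Hollow} + {Ash, Hadley}: 54 + 29 = 83
  {Ash, Hollow} + {Oak, Hadley}: 55 + 29 = 84
  … (7 splits in total)
Best: vehicle 1 Sutton → Oak → Sutton = 6; vehicle 2 Sutton → Ash → Hollow → Hadley → Sutton = 55; combined 61.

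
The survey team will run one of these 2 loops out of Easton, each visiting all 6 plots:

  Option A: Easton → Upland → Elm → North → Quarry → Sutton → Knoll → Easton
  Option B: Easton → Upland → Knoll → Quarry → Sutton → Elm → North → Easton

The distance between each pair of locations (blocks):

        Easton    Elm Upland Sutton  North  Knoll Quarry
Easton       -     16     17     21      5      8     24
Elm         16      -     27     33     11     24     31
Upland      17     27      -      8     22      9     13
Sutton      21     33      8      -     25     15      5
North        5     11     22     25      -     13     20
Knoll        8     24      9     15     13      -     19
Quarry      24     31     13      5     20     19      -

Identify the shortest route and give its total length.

Option A: 17 + 27 + 11 + 20 + 5 + 15 + 8 = 103
Option B: 17 + 9 + 19 + 5 + 33 + 11 + 5 = 99

99 blocks — Option B is the shortest.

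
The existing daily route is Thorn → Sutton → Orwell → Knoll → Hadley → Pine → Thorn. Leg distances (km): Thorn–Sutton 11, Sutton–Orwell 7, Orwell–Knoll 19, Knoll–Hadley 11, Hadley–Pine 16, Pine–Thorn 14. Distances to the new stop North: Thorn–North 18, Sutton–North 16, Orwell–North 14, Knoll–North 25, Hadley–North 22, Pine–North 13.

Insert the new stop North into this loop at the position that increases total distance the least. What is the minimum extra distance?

Insertion cost between consecutive stops i–j is d(i,North) + d(North,j) − d(i,j):
  between Thorn and Sutton: 18 + 16 − 11 = 23
  between Sutton and Orwell: 16 + 14 − 7 = 23
  between Orwell and Knoll: 14 + 25 − 19 = 20
  between Knoll and Hadley: 25 + 22 − 11 = 36
  between Hadley and Pine: 22 + 13 − 16 = 19
  between Pine and Thorn: 13 + 18 − 14 = 17
Cheapest insertion is between Pine and Thorn, adding 17.
New total = 78 + 17 = 95.

+17 km — insert North between Pine and Thorn.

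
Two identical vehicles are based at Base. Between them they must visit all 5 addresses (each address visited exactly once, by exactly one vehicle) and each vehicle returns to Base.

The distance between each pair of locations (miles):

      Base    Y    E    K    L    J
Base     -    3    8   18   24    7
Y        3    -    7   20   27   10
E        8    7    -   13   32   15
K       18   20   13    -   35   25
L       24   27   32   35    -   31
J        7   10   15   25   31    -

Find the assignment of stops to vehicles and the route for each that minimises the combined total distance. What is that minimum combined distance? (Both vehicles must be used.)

Try each way of splitting the stops between the two vehicles (each non-empty) and, for each split, find the best tour for each vehicle:
  {Y} + {E, K, L, J}: 6 + 94 = 100
  {E} + {Y, K, L, J}: 16 + 96 = 112
  {Y, E} + {K, L, J}: 18 + 91 = 109
  {K} + {Y, E, L, J}: 36 + 80 = 116
  {Y, K} + {E, L, J}: 41 + 78 = 119
  {E, K} + {Y, L, J}: 39 + 68 = 107
  … (15 splits in total)
  {Y, E, K, L} + {J}: 82 + 14 = 96  ← best
Best: vehicle 1 Base → Y → E → K → L → Base = 82; vehicle 2 Base → J → Base = 14; combined 96.

Minimum combined distance: 96 miles.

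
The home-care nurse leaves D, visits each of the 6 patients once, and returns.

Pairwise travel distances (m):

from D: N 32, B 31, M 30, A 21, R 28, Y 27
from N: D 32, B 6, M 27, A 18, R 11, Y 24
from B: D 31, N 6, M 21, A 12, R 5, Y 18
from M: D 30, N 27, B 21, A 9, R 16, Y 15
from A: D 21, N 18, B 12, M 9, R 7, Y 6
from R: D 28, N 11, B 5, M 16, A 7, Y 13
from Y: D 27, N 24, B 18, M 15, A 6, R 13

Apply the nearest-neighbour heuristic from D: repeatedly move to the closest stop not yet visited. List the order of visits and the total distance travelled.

From D: distances to unvisited — A=21, Y=27, R=28, M=30, B=31, N=32. Nearest is A (21).
From A: distances to unvisited — Y=6, R=7, M=9, B=12, N=18. Nearest is Y (6).
From Y: distances to unvisited — R=13, M=15, B=18, N=24. Nearest is R (13).
From R: distances to unvisited — B=5, N=11, M=16. Nearest is B (5).
From B: distances to unvisited — N=6, M=21. Nearest is N (6).
From N: distances to unvisited — M=27. Nearest is M (27).
Return M→D: 30.
Total = 21 + 6 + 13 + 5 + 6 + 27 + 30 = 108.

Nearest-neighbour total = 108 m; route D → A → Y → R → B → N → M → D.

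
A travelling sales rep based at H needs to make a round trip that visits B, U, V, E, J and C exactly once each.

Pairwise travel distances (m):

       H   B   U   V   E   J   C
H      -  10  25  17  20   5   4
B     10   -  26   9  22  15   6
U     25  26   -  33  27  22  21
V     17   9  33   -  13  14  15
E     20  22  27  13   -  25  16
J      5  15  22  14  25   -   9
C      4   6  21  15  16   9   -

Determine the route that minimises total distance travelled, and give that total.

Shortest round trip = 86 m.

There are 360 distinct closed tours to check (reversals are equivalent).
H-B-U-V-E-J-C-H: 10+26+33+13+25+9+4 = 120
H-B-U-V-E-C-J-H: 10+26+33+13+16+9+5 = 112
H-B-U-V-J-E-C-H: 10+26+33+14+25+16+4 = 128
H-B-U-V-J-C-E-H: 10+26+33+14+9+16+20 = 128
H-B-U-V-C-E-J-H: 10+26+33+15+16+25+5 = 130
H-B-U-V-C-J-E-H: 10+26+33+15+9+25+20 = 138
H-B-U-E-V-J-C-H: 10+26+27+13+14+9+4 = 103
H-B-U-E-V-C-J-H: 10+26+27+13+15+9+5 = 105
… (352 more)
H-J-U-E-V-B-C-H: 5+22+27+13+9+6+4 = 86  ← best
The minimum is 86.
One optimal route: H → J → U → E → V → B → C → H (or its reverse).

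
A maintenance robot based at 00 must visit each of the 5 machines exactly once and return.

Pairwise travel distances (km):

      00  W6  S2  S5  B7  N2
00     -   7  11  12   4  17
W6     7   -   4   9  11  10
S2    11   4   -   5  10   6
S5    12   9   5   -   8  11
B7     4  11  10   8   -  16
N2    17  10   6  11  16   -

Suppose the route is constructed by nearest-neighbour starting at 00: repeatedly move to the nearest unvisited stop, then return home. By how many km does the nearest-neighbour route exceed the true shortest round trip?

From 00: B7=4, W6=7, S2=11, S5=12, N2=17 → choose B7 (4).
From B7: S5=8, S2=10, W6=11, N2=16 → choose S5 (8).
From S5: S2=5, W6=9, N2=11 → choose S2 (5).
From S2: W6=4, N2=6 → choose W6 (4).
From W6: N2=10 → choose N2 (10).
NN route 00 → B7 → S5 → S2 → W6 → N2 → 00 costs 48.
Optimal: 00 → W6 → S2 → N2 → S5 → B7 → 00 costs 40 (by enumerating all 60 distinct tours).
Excess = 48 − 40 = 8.

8 km longer than the optimal tour.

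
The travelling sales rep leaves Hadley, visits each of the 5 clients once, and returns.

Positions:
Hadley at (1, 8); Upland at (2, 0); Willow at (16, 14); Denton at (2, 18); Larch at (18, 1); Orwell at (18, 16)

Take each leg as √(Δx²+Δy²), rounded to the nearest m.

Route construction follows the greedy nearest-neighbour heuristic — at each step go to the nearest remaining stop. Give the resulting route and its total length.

Hadley → [Upland:8 / Denton:10 / Willow:16 / Larch:18 / Orwell:19] → Upland (8)
Upland → [Larch:16 / Denton:18 / Willow:20 / Orwell:23] → Larch (16)
Larch → [Willow:13 / Orwell:15 / Denton:23] → Willow (13)
Willow → [Orwell:3 / Denton:15] → Orwell (3)
Orwell → [Denton:16] → Denton (16)
Return Denton→Hadley: 10.
Total = 8 + 16 + 13 + 3 + 16 + 10 = 66.

66 m along Hadley → Upland → Larch → Willow → Orwell → Denton → Hadley.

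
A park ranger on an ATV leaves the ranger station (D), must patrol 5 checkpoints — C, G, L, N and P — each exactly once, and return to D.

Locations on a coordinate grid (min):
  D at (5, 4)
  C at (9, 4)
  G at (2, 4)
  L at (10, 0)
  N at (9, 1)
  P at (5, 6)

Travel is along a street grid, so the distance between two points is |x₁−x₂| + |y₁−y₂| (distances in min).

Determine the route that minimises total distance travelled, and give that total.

D→C→G→L→N→P→D: 4+7+12+2+9+2 = 36
D→C→G→L→P→N→D: 4+7+12+11+9+7 = 50
D→C→G→N→L→P→D: 4+7+10+2+11+2 = 36
D→C→G→N→P→L→D: 4+7+10+9+11+9 = 50
D→C→G→P→L→N→D: 4+7+5+11+2+7 = 36
D→C→G→P→N→L→D: 4+7+5+9+2+9 = 36
D→C→L→G→N→P→D: 4+5+12+10+9+2 = 42
D→C→L→G→P→N→D: 4+5+12+5+9+7 = 42
D→C→L→N→G→P→D: 4+5+2+10+5+2 = 28
D→C→L→N→P→G→D: 4+5+2+9+5+3 = 28
D→C→L→P→G→N→D: 4+5+11+5+10+7 = 42
D→C→L→P→N→G→D: 4+5+11+9+10+3 = 42
D→C→N→G→L→P→D: 4+3+10+12+11+2 = 42
D→C→N→G→P→L→D: 4+3+10+5+11+9 = 42
… (46 more)
The minimum is 28.
One optimal route: D → C → L → N → G → P → D (or its reverse).

Minimum total distance: 28 min.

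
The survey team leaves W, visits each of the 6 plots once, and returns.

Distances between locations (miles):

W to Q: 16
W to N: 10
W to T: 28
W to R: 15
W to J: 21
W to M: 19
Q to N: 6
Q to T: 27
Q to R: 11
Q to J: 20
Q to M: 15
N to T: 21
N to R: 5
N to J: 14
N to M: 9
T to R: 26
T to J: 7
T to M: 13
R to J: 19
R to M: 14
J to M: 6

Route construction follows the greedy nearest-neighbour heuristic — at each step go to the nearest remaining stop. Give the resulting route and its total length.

Nearest-neighbour total = 82 miles; route W → N → R → Q → M → J → T → W.

From W: distances to unvisited — N=10, R=15, Q=16, M=19, J=21, T=28. Nearest is N (10).
From N: distances to unvisited — R=5, Q=6, M=9, J=14, T=21. Nearest is R (5).
From R: distances to unvisited — Q=11, M=14, J=19, T=26. Nearest is Q (11).
From Q: distances to unvisited — M=15, J=20, T=27. Nearest is M (15).
From M: distances to unvisited — J=6, T=13. Nearest is J (6).
From J: distances to unvisited — T=7. Nearest is T (7).
Return T→W: 28.
Total = 10 + 5 + 11 + 15 + 6 + 7 + 28 = 82.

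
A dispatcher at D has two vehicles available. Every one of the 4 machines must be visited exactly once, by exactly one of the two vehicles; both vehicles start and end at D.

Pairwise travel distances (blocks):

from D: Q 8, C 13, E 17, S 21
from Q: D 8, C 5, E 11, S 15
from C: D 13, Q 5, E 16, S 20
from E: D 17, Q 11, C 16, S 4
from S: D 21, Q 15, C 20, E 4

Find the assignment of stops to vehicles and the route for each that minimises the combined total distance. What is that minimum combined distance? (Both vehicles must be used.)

Check every non-empty split of the stops between the two vehicles; for each half take its own optimal tour:
  {Q} + {C, E, S}: 16 + 54 = 70
  {C} + {Q, E, S}: 26 + 44 = 70
  {Q, C} + {E, S}: 26 + 42 = 68
  {E} + {Q, C, S}: 34 + 54 = 88
  {Q, E} + {C, S}: 36 + 54 = 90
  {C, E} + {Q, S}: 46 + 44 = 90
  … (7 splits in total)
Best: vehicle 1 D → Q → C → D = 26; vehicle 2 D → E → S → D = 42; combined 68.

68 blocks — the smallest possible combined total.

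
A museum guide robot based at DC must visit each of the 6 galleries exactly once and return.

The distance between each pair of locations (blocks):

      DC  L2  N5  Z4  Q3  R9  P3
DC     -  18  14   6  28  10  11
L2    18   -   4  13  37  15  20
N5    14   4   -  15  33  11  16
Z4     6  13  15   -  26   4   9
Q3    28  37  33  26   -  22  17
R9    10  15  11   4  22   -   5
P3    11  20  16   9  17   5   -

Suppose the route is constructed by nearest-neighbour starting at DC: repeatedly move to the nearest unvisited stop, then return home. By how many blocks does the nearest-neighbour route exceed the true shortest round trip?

The nearest-neighbour route is 16 blocks longer than optimal.

DC: Z4=6, R9=10, P3=11, N5=14, L2=18, Q3=28 ⇒ Z4
Z4: R9=4, P3=9, L2=13, N5=15, Q3=26 ⇒ R9
R9: P3=5, N5=11, L2=15, Q3=22 ⇒ P3
P3: N5=16, Q3=17, L2=20 ⇒ N5
N5: L2=4, Q3=33 ⇒ L2
L2: Q3=37 ⇒ Q3
NN route DC → Z4 → R9 → P3 → N5 → L2 → Q3 → DC costs 100.
Optimal: DC → Z4 → L2 → N5 → R9 → Q3 → P3 → DC costs 84 (by enumerating all 360 distinct tours).
Excess = 100 − 84 = 16.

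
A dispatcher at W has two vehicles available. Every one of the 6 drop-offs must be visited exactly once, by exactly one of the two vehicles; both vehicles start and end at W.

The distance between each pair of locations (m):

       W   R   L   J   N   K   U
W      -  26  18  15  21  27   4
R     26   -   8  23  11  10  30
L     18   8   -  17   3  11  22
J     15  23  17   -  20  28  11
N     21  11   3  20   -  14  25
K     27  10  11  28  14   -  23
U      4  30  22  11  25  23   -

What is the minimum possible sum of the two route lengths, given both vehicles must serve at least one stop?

91 m — the smallest possible combined total.

Check every non-empty split of the stops between the two vehicles; for each half take its own optimal tour:
  {R} + {L, J, N, K, U}: 52 + 76 = 128
  {L} + {R, J, N, K, U}: 36 + 83 = 119
  {R, L} + {J, N, K, U}: 52 + 76 = 128
  {J} + {R, L, N, K, U}: 30 + 69 = 99
  {R, J} + {L, N, K, U}: 64 + 62 = 126
  {L, J} + {R, N, K, U}: 50 + 69 = 119
  … (31 splits in total)
  {R, L, J, N, K} + {U}: 83 + 8 = 91  ← best
Best: vehicle 1 W → L → N → K → R → J → W = 83; vehicle 2 W → U → W = 8; combined 91.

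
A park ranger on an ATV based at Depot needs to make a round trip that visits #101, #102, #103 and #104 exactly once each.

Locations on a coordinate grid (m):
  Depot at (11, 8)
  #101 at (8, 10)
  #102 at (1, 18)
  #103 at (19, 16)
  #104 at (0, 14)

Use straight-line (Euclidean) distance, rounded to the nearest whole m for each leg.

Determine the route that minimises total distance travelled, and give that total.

46 m — the shortest possible round trip.

Depot→#101→#102→#103→#104→Depot: 4+11+18+19+13 = 65
Depot→#101→#102→#104→#103→Depot: 4+11+4+19+11 = 49
Depot→#101→#103→#102→#104→Depot: 4+13+18+4+13 = 52
Depot→#101→#103→#104→#102→Depot: 4+13+19+4+14 = 54
Depot→#101→#104→#102→#103→Depot: 4+9+4+18+11 = 46
Depot→#101→#104→#103→#102→Depot: 4+9+19+18+14 = 64
Depot→#102→#101→#103→#104→Depot: 14+11+13+19+13 = 70
Depot→#102→#101→#104→#103→Depot: 14+11+9+19+11 = 64
Depot→#102→#103→#101→#104→Depot: 14+18+13+9+13 = 67
Depot→#102→#104→#101→#103→Depot: 14+4+9+13+11 = 51
Depot→#103→#101→#102→#104→Depot: 11+13+11+4+13 = 52
Depot→#103→#102→#101→#104→Depot: 11+18+11+9+13 = 62
The minimum is 46.
One optimal route: Depot → #101 → #104 → #102 → #103 → Depot (or its reverse).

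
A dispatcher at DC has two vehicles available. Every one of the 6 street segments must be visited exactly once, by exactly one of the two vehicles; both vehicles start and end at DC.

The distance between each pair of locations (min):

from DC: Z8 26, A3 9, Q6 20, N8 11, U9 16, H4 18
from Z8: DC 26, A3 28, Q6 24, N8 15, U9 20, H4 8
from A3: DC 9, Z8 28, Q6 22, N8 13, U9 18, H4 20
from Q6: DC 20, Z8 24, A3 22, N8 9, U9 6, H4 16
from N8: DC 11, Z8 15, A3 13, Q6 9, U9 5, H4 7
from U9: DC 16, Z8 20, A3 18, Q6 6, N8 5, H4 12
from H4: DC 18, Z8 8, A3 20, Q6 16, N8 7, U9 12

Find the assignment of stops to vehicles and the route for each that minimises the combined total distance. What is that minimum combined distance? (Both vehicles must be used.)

There are 2^5 − 1 = 31 ways to divide the 6 stops into two non-empty groups. For each, the best each vehicle can do is its own shortest tour through its group:
  {Z8} + {A3, Q6, N8, U9, H4}: 52 + 67 = 119
  {A3} + {Z8, Q6, N8, U9, H4}: 18 + 72 = 90
  {Z8, A3} + {Q6, N8, U9, H4}: 63 + 56 = 119
  {Q6} + {Z8, A3, N8, U9, H4}: 40 + 73 = 113
  {Z8, Q6} + {A3, N8, U9, H4}: 70 + 57 = 127
  {A3, Q6} + {Z8, N8, U9, H4}: 51 + 62 = 113
  … (31 splits in total)
Best: vehicle 1 DC → A3 → DC = 18; vehicle 2 DC → Z8 → H4 → Q6 → U9 → N8 → DC = 72; combined 90.

90 min — the smallest possible combined total.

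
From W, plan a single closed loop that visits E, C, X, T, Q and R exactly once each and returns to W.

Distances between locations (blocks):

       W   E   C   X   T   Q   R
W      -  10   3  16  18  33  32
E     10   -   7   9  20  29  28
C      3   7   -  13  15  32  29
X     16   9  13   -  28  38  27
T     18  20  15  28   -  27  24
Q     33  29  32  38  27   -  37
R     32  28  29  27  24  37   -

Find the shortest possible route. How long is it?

Shortest round trip = 128 blocks.

With 6 stops there are 6!/2 = 360 distinct round trips (a route and its reverse cost the same).
W → E → C → X → T → Q → R → W: 10+7+13+28+27+37+32 = 154
W → E → C → X → T → R → Q → W: 10+7+13+28+24+37+33 = 152
W → E → C → X → Q → T → R → W: 10+7+13+38+27+24+32 = 151
W → E → C → X → Q → R → T → W: 10+7+13+38+37+24+18 = 147
W → E → C → X → R → T → Q → W: 10+7+13+27+24+27+33 = 141
W → E → C → X → R → Q → T → W: 10+7+13+27+37+27+18 = 139
W → E → C → T → X → Q → R → W: 10+7+15+28+38+37+32 = 167
W → E → C → T → X → R → Q → W: 10+7+15+28+27+37+33 = 157
… (352 more)
W → E → X → R → Q → T → C → W: 10+9+27+37+27+15+3 = 128  ← best
The minimum is 128.
One optimal route: W → E → X → R → Q → T → C → W (or its reverse).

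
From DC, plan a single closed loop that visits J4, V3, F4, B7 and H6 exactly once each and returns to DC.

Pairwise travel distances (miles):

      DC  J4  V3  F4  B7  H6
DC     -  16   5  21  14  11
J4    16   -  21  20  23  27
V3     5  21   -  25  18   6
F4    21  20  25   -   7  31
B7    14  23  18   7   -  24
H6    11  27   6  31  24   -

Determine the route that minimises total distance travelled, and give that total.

78 miles — the shortest possible round trip.

DC - J4 - V3 - F4 - B7 - H6 - DC: 16+21+25+7+24+11 = 104
DC - J4 - V3 - F4 - H6 - B7 - DC: 16+21+25+31+24+14 = 131
DC - J4 - V3 - B7 - F4 - H6 - DC: 16+21+18+7+31+11 = 104
DC - J4 - V3 - B7 - H6 - F4 - DC: 16+21+18+24+31+21 = 131
DC - J4 - V3 - H6 - F4 - B7 - DC: 16+21+6+31+7+14 = 95
DC - J4 - V3 - H6 - B7 - F4 - DC: 16+21+6+24+7+21 = 95
DC - J4 - F4 - V3 - B7 - H6 - DC: 16+20+25+18+24+11 = 114
DC - J4 - F4 - V3 - H6 - B7 - DC: 16+20+25+6+24+14 = 105
DC - J4 - F4 - B7 - V3 - H6 - DC: 16+20+7+18+6+11 = 78
DC - J4 - F4 - B7 - H6 - V3 - DC: 16+20+7+24+6+5 = 78
DC - J4 - F4 - H6 - V3 - B7 - DC: 16+20+31+6+18+14 = 105
DC - J4 - F4 - H6 - B7 - V3 - DC: 16+20+31+24+18+5 = 114
DC - J4 - B7 - V3 - F4 - H6 - DC: 16+23+18+25+31+11 = 124
DC - J4 - B7 - V3 - H6 - F4 - DC: 16+23+18+6+31+21 = 115
… (46 more)
The minimum is 78.
One optimal route: DC → J4 → F4 → B7 → V3 → H6 → DC (or its reverse).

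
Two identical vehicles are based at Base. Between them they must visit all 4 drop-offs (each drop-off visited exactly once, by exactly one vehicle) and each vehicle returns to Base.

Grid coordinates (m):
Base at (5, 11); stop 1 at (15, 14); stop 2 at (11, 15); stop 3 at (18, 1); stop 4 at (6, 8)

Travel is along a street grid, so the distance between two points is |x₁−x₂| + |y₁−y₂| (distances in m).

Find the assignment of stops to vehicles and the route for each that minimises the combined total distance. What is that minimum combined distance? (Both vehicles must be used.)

62 m — the smallest possible combined total.

Check every non-empty split of the stops between the two vehicles; for each half take its own optimal tour:
  {stop 1} + {stop 2, stop 3, stop 4}: 26 + 54 = 80
  {stop 2} + {stop 1, stop 3, stop 4}: 20 + 52 = 72
  {stop 1, stop 2} + {stop 3, stop 4}: 28 + 46 = 74
  {stop 3} + {stop 1, stop 2, stop 4}: 46 + 34 = 80
  {stop 1, stop 3} + {stop 2, stop 4}: 52 + 26 = 78
  {stop 2, stop 3} + {stop 1, stop 4}: 54 + 32 = 86
  … (7 splits in total)
  {stop 1, stop 2, stop 3} + {stop 4}: 54 + 8 = 62  ← best
Best: vehicle 1 Base → stop 2 → stop 1 → stop 3 → Base = 54; vehicle 2 Base → stop 4 → Base = 8; combined 62.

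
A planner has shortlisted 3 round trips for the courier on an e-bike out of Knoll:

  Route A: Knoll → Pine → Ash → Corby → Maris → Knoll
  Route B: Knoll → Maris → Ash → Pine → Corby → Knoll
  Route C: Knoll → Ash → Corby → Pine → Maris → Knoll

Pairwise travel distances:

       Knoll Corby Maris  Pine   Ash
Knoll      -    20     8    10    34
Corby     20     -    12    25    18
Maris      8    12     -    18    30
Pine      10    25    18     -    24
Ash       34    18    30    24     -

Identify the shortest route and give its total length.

Route A: 10 + 24 + 18 + 12 + 8 = 72
Route B: 8 + 30 + 24 + 25 + 20 = 107
Route C: 34 + 18 + 25 + 18 + 8 = 103

72 — Route A is the shortest.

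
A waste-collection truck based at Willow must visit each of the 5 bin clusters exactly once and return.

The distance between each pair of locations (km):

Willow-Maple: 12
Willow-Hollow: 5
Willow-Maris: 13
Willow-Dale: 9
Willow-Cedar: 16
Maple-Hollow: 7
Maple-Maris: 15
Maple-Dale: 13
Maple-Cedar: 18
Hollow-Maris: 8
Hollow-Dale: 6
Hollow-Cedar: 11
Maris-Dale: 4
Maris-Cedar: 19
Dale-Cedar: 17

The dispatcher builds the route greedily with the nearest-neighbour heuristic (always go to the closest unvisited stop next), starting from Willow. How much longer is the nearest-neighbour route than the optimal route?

2 km longer than the optimal tour.

From Willow: Hollow=5, Dale=9, Maple=12, Maris=13, Cedar=16 → choose Hollow (5).
From Hollow: Dale=6, Maple=7, Maris=8, Cedar=11 → choose Dale (6).
From Dale: Maris=4, Maple=13, Cedar=17 → choose Maris (4).
From Maris: Maple=15, Cedar=19 → choose Maple (15).
From Maple: Cedar=18 → choose Cedar (18).
NN route Willow → Hollow → Dale → Maris → Maple → Cedar → Willow costs 64.
Optimal: Willow → Maple → Hollow → Cedar → Maris → Dale → Willow costs 62 (by enumerating all 60 distinct tours).
Excess = 64 − 62 = 2.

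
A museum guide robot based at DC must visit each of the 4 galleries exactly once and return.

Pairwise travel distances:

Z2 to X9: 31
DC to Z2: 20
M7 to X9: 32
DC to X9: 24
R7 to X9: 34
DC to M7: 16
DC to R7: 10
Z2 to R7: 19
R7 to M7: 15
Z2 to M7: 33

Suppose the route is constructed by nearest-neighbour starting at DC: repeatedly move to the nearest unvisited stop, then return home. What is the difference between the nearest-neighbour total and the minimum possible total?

Excess over optimum: 3.

From DC: R7=10, M7=16, Z2=20, X9=24 → choose R7 (10).
From R7: M7=15, Z2=19, X9=34 → choose M7 (15).
From M7: X9=32, Z2=33 → choose X9 (32).
From X9: Z2=31 → choose Z2 (31).
NN route DC → R7 → M7 → X9 → Z2 → DC costs 108.
Optimal: DC → M7 → R7 → Z2 → X9 → DC costs 105 (by enumerating all 12 distinct tours).
Excess = 108 − 105 = 3.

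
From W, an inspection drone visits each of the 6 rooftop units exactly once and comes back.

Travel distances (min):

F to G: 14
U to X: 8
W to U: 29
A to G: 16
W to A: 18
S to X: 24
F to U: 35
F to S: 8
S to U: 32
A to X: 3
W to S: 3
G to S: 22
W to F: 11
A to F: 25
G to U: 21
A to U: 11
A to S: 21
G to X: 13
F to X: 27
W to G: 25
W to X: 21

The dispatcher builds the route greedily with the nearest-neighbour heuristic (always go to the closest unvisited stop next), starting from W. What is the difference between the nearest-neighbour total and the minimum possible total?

The nearest-neighbour route is 6 min longer than optimal.

From W: S=3, F=11, A=18, X=21, G=25, U=29 → choose S (3).
From S: F=8, A=21, G=22, X=24, U=32 → choose F (8).
From F: G=14, A=25, X=27, U=35 → choose G (14).
From G: X=13, A=16, U=21 → choose X (13).
From X: A=3, U=8 → choose A (3).
From A: U=11 → choose U (11).
NN route W → S → F → G → X → A → U → W costs 81.
Optimal: W → A → U → X → G → F → S → W costs 75 (by enumerating all 360 distinct tours).
Excess = 81 − 75 = 6.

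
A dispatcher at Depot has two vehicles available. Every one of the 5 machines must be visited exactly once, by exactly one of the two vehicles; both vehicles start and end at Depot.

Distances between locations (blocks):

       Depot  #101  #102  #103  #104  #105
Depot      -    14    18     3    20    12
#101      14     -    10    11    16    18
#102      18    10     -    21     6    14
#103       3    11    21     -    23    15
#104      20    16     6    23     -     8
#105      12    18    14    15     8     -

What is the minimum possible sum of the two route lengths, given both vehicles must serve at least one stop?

Minimum combined distance: 56 blocks.

Check every non-empty split of the stops between the two vehicles; for each half take its own optimal tour:
  {#101} + {#102, #103, #104, #105}: 28 + 50 = 78
  {#102} + {#101, #103, #104, #105}: 36 + 50 = 86
  {#101, #102} + {#103, #104, #105}: 42 + 46 = 88
  {#103} + {#101, #102, #104, #105}: 6 + 50 = 56
  {#101, #103} + {#102, #104, #105}: 28 + 44 = 72
  {#102, #103} + {#101, #104, #105}: 42 + 50 = 92
  … (15 splits in total)
Best: vehicle 1 Depot → #103 → Depot = 6; vehicle 2 Depot → #101 → #102 → #104 → #105 → Depot = 50; combined 56.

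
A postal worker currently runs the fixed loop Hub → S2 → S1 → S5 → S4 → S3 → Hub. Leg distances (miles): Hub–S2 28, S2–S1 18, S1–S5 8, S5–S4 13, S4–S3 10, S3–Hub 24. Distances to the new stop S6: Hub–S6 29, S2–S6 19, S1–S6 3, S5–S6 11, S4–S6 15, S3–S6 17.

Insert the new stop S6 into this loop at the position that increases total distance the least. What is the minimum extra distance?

Insertion cost between consecutive stops i–j is d(i,S6) + d(S6,j) − d(i,j):
  between Hub and S2: 29 + 19 − 28 = 20
  between S2 and S1: 19 + 3 − 18 = 4
  between S1 and S5: 3 + 11 − 8 = 6
  between S5 and S4: 11 + 15 − 13 = 13
  between S4 and S3: 15 + 17 − 10 = 22
  between S3 and Hub: 17 + 29 − 24 = 22
Cheapest insertion is between S2 and S1, adding 4.
New total = 101 + 4 = 105.

Adding 4 miles by placing S6 on the S2–S1 leg.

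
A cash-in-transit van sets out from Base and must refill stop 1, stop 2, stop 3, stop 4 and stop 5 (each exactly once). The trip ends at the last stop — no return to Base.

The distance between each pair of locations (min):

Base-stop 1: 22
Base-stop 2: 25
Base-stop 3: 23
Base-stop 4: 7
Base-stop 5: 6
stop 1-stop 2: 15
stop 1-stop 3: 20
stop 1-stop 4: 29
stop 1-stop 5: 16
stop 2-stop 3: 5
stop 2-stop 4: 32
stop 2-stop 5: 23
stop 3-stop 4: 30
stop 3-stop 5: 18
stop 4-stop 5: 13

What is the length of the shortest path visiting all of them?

Minimum one-way distance = 56 min.

There are 5! = 120 possible orderings.
Base → stop 1 → stop 2 → stop 3 → stop 4 → stop 5: 22+15+5+30+13 = 85
Base → stop 1 → stop 2 → stop 3 → stop 5 → stop 4: 22+15+5+18+13 = 73
Base → stop 1 → stop 2 → stop 4 → stop 3 → stop 5: 22+15+32+30+18 = 117
Base → stop 1 → stop 2 → stop 4 → stop 5 → stop 3: 22+15+32+13+18 = 100
Base → stop 1 → stop 2 → stop 5 → stop 3 → stop 4: 22+15+23+18+30 = 108
Base → stop 1 → stop 2 → stop 5 → stop 4 → stop 3: 22+15+23+13+30 = 103
Base → stop 1 → stop 3 → stop 2 → stop 4 → stop 5: 22+20+5+32+13 = 92
Base → stop 1 → stop 3 → stop 2 → stop 5 → stop 4: 22+20+5+23+13 = 83
Base → stop 1 → stop 3 → stop 4 → stop 2 → stop 5: 22+20+30+32+23 = 127
Base → stop 1 → stop 3 → stop 4 → stop 5 → stop 2: 22+20+30+13+23 = 108
Base → stop 1 → stop 3 → stop 5 → stop 2 → stop 4: 22+20+18+23+32 = 115
Base → stop 1 → stop 3 → stop 5 → stop 4 → stop 2: 22+20+18+13+32 = 105
Base → stop 1 → stop 4 → stop 2 → stop 3 → stop 5: 22+29+32+5+18 = 106
Base → stop 1 → stop 4 → stop 2 → stop 5 → stop 3: 22+29+32+23+18 = 124
… (106 more)
Base → stop 4 → stop 5 → stop 1 → stop 2 → stop 3: 7+13+16+15+5 = 56  ← best
The minimum is 56.
One shortest path: Base → stop 4 → stop 5 → stop 1 → stop 2 → stop 3.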